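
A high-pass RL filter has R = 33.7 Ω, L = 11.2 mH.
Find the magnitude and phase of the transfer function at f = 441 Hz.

Step 1 — Angular frequency: ω = 2π·441 = 2771 rad/s.
Step 2 — Transfer function: H(jω) = jωL/(R + jωL).
Step 3 — Numerator jωL = j·31.03; denominator R + jωL = 33.7 + j31.03.
Step 4 — H = 0.4589 + j0.4983.
Step 5 — Magnitude: |H| = 0.6774 (-3.4 dB); phase: φ = 47.4°.

|H| = 0.6774 (-3.4 dB), φ = 47.4°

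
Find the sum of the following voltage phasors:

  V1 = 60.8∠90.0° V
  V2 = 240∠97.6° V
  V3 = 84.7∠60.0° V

Step 1 — Convert each phasor to rectangular form:
  V1 = 60.8·(cos(90.0°) + j·sin(90.0°)) = 0 + j60.8 V
  V2 = 240·(cos(97.6°) + j·sin(97.6°)) = -31.74 + j237.9 V
  V3 = 84.7·(cos(60.0°) + j·sin(60.0°)) = 42.35 + j73.35 V
Step 2 — Sum components: V_total = 10.61 + j372 V.
Step 3 — Convert to polar: |V_total| = 372.2 V, ∠V_total = 88.4°.

V_total = 372.2∠88.4° V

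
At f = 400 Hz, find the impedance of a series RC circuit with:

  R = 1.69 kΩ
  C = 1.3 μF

Step 1 — Angular frequency: ω = 2π·f = 2π·400 = 2513 rad/s.
Step 2 — Component impedances:
  R: Z = R = 1690 Ω
  C: Z = 1/(jωC) = -j/(ω·C) = 0 - j306.1 Ω
Step 3 — Series combination: Z_total = R + C = 1690 - j306.1 Ω = 1717∠-10.3° Ω.

Z = 1690 - j306.1 Ω = 1717∠-10.3° Ω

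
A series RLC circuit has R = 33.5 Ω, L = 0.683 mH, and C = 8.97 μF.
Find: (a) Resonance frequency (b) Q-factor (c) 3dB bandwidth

Step 1 — Resonance: ω₀ = 1/√(LC) = 1/√(0.000683·8.97e-06) = 1.278e+04 rad/s.
Step 2 — f₀ = ω₀/(2π) = 2033 Hz.
Step 3 — Series Q: Q = ω₀L/R = 1.278e+04·0.000683/33.5 = 0.2605.
Step 4 — Bandwidth: Δω = ω₀/Q = 4.905e+04 rad/s; BW = Δω/(2π) = 7806 Hz.

(a) f₀ = 2033 Hz  (b) Q = 0.2605  (c) BW = 7806 Hz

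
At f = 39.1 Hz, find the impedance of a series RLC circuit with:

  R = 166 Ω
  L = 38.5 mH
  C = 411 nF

Step 1 — Angular frequency: ω = 2π·f = 2π·39.1 = 245.7 rad/s.
Step 2 — Component impedances:
  R: Z = R = 166 Ω
  L: Z = jωL = j·245.7·0.0385 = 0 + j9.458 Ω
  C: Z = 1/(jωC) = -j/(ω·C) = 0 - j9904 Ω
Step 3 — Series combination: Z_total = R + L + C = 166 - j9894 Ω = 9896∠-89.0° Ω.

Z = 166 - j9894 Ω = 9896∠-89.0° Ω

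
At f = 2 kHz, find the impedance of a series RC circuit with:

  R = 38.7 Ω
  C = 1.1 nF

Step 1 — Angular frequency: ω = 2π·f = 2π·2000 = 1.257e+04 rad/s.
Step 2 — Component impedances:
  R: Z = R = 38.7 Ω
  C: Z = 1/(jωC) = -j/(ω·C) = 0 - j7.234e+04 Ω
Step 3 — Series combination: Z_total = R + C = 38.7 - j7.234e+04 Ω = 7.234e+04∠-90.0° Ω.

Z = 38.7 - j7.234e+04 Ω = 7.234e+04∠-90.0° Ω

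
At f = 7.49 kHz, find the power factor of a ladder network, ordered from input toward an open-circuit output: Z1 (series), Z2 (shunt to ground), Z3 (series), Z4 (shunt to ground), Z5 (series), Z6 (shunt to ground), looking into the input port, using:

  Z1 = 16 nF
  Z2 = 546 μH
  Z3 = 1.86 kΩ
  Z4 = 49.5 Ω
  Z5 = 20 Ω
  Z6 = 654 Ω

Step 1 — Angular frequency: ω = 2π·f = 2π·7490 = 4.706e+04 rad/s.
Step 2 — Component impedances:
  Z1: Z = 1/(jωC) = -j/(ω·C) = 0 - j1328 Ω
  Z2: Z = jωL = j·4.706e+04·0.000546 = 0 + j25.7 Ω
  Z3: Z = R = 1860 Ω
  Z4: Z = R = 49.5 Ω
  Z5: Z = R = 20 Ω
  Z6: Z = R = 654 Ω
Step 3 — Ladder network (open output): work backward from the far end, alternating series and parallel combinations. Z_in = 0.3463 - j1302 Ω = 1302∠-90.0° Ω.
Step 4 — Power factor: PF = cos(φ) = Re(Z)/|Z| = 0.34632/1302.4 = 0.0002659.
Step 5 — Type: Im(Z) = -1302 ⇒ leading (phase φ = -90.0°).

PF = 0.0002659 (leading, φ = -90.0°)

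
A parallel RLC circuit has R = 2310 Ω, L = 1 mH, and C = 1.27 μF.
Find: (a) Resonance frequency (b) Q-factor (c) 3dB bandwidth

Step 1 — Resonance: ω₀ = 1/√(LC) = 1/√(0.001·1.27e-06) = 2.806e+04 rad/s.
Step 2 — f₀ = ω₀/(2π) = 4466 Hz.
Step 3 — Parallel Q: Q = R/(ω₀L) = 2310/(2.806e+04·0.001) = 82.32.
Step 4 — Bandwidth: Δω = ω₀/Q = 340.9 rad/s; BW = Δω/(2π) = 54.25 Hz.

(a) f₀ = 4466 Hz  (b) Q = 82.32  (c) BW = 54.25 Hz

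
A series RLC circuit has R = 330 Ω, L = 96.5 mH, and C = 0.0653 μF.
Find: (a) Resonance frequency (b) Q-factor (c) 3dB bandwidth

Step 1 — Resonance: ω₀ = 1/√(LC) = 1/√(0.0965·6.53e-08) = 1.26e+04 rad/s.
Step 2 — f₀ = ω₀/(2π) = 2005 Hz.
Step 3 — Series Q: Q = ω₀L/R = 1.26e+04·0.0965/330 = 3.684.
Step 4 — Bandwidth: Δω = ω₀/Q = 3420 rad/s; BW = Δω/(2π) = 544.3 Hz.

(a) f₀ = 2005 Hz  (b) Q = 3.684  (c) BW = 544.3 Hz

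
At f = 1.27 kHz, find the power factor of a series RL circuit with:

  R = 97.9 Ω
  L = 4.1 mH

Step 1 — Angular frequency: ω = 2π·f = 2π·1270 = 7980 rad/s.
Step 2 — Component impedances:
  R: Z = R = 97.9 Ω
  L: Z = jωL = j·7980·0.0041 = 0 + j32.72 Ω
Step 3 — Series combination: Z_total = R + L = 97.9 + j32.72 Ω = 103.2∠18.5° Ω.
Step 4 — Power factor: PF = cos(φ) = Re(Z)/|Z| = 97.9/103.222 = 0.9484.
Step 5 — Type: Im(Z) = 32.72 ⇒ lagging (phase φ = 18.5°).

PF = 0.9484 (lagging, φ = 18.5°)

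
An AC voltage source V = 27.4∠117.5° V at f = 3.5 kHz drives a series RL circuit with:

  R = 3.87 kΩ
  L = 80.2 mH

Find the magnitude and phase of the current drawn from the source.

Step 1 — Angular frequency: ω = 2π·f = 2π·3500 = 2.199e+04 rad/s.
Step 2 — Component impedances:
  R: Z = R = 3870 Ω
  L: Z = jωL = j·2.199e+04·0.0802 = 0 + j1764 Ω
Step 3 — Series combination: Z_total = R + L = 3870 + j1764 Ω = 4253∠24.5° Ω.
Step 4 — Source phasor: V = 27.4∠117.5° V = -12.65 + j24.3 V.
Step 5 — Ohm's law: I = V / Z_total = (-12.65 + j24.3) / (3870 + j1764) = -0.0003371 + j0.006434 A.
Step 6 — Convert to polar: |I| = 0.006443 A, ∠I = 93.0°.

I = 0.006443∠93.0° A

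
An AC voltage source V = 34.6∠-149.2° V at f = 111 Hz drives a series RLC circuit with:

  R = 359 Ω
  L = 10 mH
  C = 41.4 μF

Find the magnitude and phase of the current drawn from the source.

Step 1 — Angular frequency: ω = 2π·f = 2π·111 = 697.4 rad/s.
Step 2 — Component impedances:
  R: Z = R = 359 Ω
  L: Z = jωL = j·697.4·0.01 = 0 + j6.974 Ω
  C: Z = 1/(jωC) = -j/(ω·C) = 0 - j34.63 Ω
Step 3 — Series combination: Z_total = R + L + C = 359 - j27.66 Ω = 360.1∠-4.4° Ω.
Step 4 — Source phasor: V = 34.6∠-149.2° V = -29.72 - j17.72 V.
Step 5 — Ohm's law: I = V / Z_total = (-29.72 - j17.72) / (359 - j27.66) = -0.07852 - j0.0554 A.
Step 6 — Convert to polar: |I| = 0.09609 A, ∠I = -144.8°.

I = 0.09609∠-144.8° A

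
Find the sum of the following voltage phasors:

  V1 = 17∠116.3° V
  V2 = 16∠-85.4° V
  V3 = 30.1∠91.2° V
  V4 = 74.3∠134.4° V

Step 1 — Convert each phasor to rectangular form:
  V1 = 17·(cos(116.3°) + j·sin(116.3°)) = -7.532 + j15.24 V
  V2 = 16·(cos(-85.4°) + j·sin(-85.4°)) = 1.283 - j15.95 V
  V3 = 30.1·(cos(91.2°) + j·sin(91.2°)) = -0.6304 + j30.09 V
  V4 = 74.3·(cos(134.4°) + j·sin(134.4°)) = -51.98 + j53.09 V
Step 2 — Sum components: V_total = -58.86 + j82.47 V.
Step 3 — Convert to polar: |V_total| = 101.3 V, ∠V_total = 125.5°.

V_total = 101.3∠125.5° V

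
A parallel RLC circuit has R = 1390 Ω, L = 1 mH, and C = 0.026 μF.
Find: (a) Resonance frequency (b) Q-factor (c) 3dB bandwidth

Step 1 — Resonance: ω₀ = 1/√(LC) = 1/√(0.001·2.6e-08) = 1.961e+05 rad/s.
Step 2 — f₀ = ω₀/(2π) = 3.121e+04 Hz.
Step 3 — Parallel Q: Q = R/(ω₀L) = 1390/(1.961e+05·0.001) = 7.088.
Step 4 — Bandwidth: Δω = ω₀/Q = 2.767e+04 rad/s; BW = Δω/(2π) = 4404 Hz.

(a) f₀ = 3.121e+04 Hz  (b) Q = 7.088  (c) BW = 4404 Hz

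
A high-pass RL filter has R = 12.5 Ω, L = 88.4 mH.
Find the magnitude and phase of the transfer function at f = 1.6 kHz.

Step 1 — Angular frequency: ω = 2π·1600 = 1.005e+04 rad/s.
Step 2 — Transfer function: H(jω) = jωL/(R + jωL).
Step 3 — Numerator jωL = j·888.7; denominator R + jωL = 12.5 + j888.7.
Step 4 — H = 0.9998 + j0.01406.
Step 5 — Magnitude: |H| = 0.9999 (-0.0 dB); phase: φ = 0.8°.

|H| = 0.9999 (-0.0 dB), φ = 0.8°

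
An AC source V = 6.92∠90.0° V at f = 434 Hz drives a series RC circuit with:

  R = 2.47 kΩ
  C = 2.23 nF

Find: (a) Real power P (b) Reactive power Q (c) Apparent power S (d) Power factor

Step 1 — Angular frequency: ω = 2π·f = 2π·434 = 2727 rad/s.
Step 2 — Component impedances:
  R: Z = R = 2470 Ω
  C: Z = 1/(jωC) = -j/(ω·C) = 0 - j1.644e+05 Ω
Step 3 — Series combination: Z_total = R + C = 2470 - j1.644e+05 Ω = 1.645e+05∠-89.1° Ω.
Step 4 — Source phasor: V = 6.92∠90.0° V = 0 + j6.92 V.
Step 5 — Current: I = V / Z = -4.207e-05 + j6.319e-07 A = 4.208e-05∠179.1° A.
Step 6 — Complex power: S = V·I* = 4.373e-06 - j0.0002911 VA.
Step 7 — Real power: P = Re(S) = 4.373e-06 W.
Step 8 — Reactive power: Q = Im(S) = -0.0002911 VAR.
Step 9 — Apparent power: |S| = 0.0002912 VA.
Step 10 — Power factor: PF = P/|S| = 0.01502 (leading).

(a) P = 4.373e-06 W  (b) Q = -0.0002911 VAR  (c) S = 0.0002912 VA  (d) PF = 0.01502 (leading)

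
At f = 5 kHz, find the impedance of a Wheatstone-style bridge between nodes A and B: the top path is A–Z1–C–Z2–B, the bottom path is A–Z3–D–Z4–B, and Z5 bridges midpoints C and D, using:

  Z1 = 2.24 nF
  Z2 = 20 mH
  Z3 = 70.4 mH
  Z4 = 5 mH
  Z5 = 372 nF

Step 1 — Angular frequency: ω = 2π·f = 2π·5000 = 3.142e+04 rad/s.
Step 2 — Component impedances:
  Z1: Z = 1/(jωC) = -j/(ω·C) = 0 - j1.421e+04 Ω
  Z2: Z = jωL = j·3.142e+04·0.02 = 0 + j628.3 Ω
  Z3: Z = jωL = j·3.142e+04·0.0704 = 0 + j2212 Ω
  Z4: Z = jωL = j·3.142e+04·0.005 = 0 + j157.1 Ω
  Z5: Z = 1/(jωC) = -j/(ω·C) = 0 - j85.57 Ω
Step 3 — Bridge requires nodal analysis (the Z5 bridge couples midpoints C and D, so the two paths cannot be reduced to a simple series/parallel combination). Setting node B to ground and injecting 1 A at node A, the 3-node admittance system at A, C, D solves to V_A = Z_AB = 0 + j2731 Ω = 2731∠90.0° Ω.

Z = 0 + j2731 Ω = 2731∠90.0° Ω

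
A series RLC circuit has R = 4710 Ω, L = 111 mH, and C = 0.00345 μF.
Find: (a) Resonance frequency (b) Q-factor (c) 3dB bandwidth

Step 1 — Resonance: ω₀ = 1/√(LC) = 1/√(0.111·3.45e-09) = 5.11e+04 rad/s.
Step 2 — f₀ = ω₀/(2π) = 8133 Hz.
Step 3 — Series Q: Q = ω₀L/R = 5.11e+04·0.111/4710 = 1.204.
Step 4 — Bandwidth: Δω = ω₀/Q = 4.243e+04 rad/s; BW = Δω/(2π) = 6753 Hz.

(a) f₀ = 8133 Hz  (b) Q = 1.204  (c) BW = 6753 Hz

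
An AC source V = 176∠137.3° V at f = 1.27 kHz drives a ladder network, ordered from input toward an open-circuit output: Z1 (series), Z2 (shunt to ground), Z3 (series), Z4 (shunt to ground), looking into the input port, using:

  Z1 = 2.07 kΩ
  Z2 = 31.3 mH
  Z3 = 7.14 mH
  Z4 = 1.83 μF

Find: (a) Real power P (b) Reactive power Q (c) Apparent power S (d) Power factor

Step 1 — Angular frequency: ω = 2π·f = 2π·1270 = 7980 rad/s.
Step 2 — Component impedances:
  Z1: Z = R = 2070 Ω
  Z2: Z = jωL = j·7980·0.0313 = 0 + j249.8 Ω
  Z3: Z = jωL = j·7980·0.00714 = 0 + j56.97 Ω
  Z4: Z = 1/(jωC) = -j/(ω·C) = 0 - j68.48 Ω
Step 3 — Ladder network (open output): work backward from the far end, alternating series and parallel combinations. Z_in = 2070 - j12.06 Ω = 2070∠-0.3° Ω.
Step 4 — Source phasor: V = 176∠137.3° V = -129.3 + j119.4 V.
Step 5 — Current: I = V / Z = -0.06282 + j0.05729 A = 0.08502∠137.6° A.
Step 6 — Complex power: S = V·I* = 14.96 - j0.08719 VA.
Step 7 — Real power: P = Re(S) = 14.96 W.
Step 8 — Reactive power: Q = Im(S) = -0.08719 VAR.
Step 9 — Apparent power: |S| = 14.96 VA.
Step 10 — Power factor: PF = P/|S| = 1 (leading).

(a) P = 14.96 W  (b) Q = -0.08719 VAR  (c) S = 14.96 VA  (d) PF = 1 (leading)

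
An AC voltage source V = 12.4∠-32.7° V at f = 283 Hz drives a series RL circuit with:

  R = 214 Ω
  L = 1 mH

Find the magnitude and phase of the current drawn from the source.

Step 1 — Angular frequency: ω = 2π·f = 2π·283 = 1778 rad/s.
Step 2 — Component impedances:
  R: Z = R = 214 Ω
  L: Z = jωL = j·1778·0.001 = 0 + j1.778 Ω
Step 3 — Series combination: Z_total = R + L = 214 + j1.778 Ω = 214∠0.5° Ω.
Step 4 — Source phasor: V = 12.4∠-32.7° V = 10.43 - j6.699 V.
Step 5 — Ohm's law: I = V / Z_total = (10.43 - j6.699) / (214 + j1.778) = 0.0485 - j0.03171 A.
Step 6 — Convert to polar: |I| = 0.05794 A, ∠I = -33.2°.

I = 0.05794∠-33.2° A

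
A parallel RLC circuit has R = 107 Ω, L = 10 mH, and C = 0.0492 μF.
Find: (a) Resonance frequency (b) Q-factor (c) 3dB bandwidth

Step 1 — Resonance: ω₀ = 1/√(LC) = 1/√(0.01·4.92e-08) = 4.508e+04 rad/s.
Step 2 — f₀ = ω₀/(2π) = 7175 Hz.
Step 3 — Parallel Q: Q = R/(ω₀L) = 107/(4.508e+04·0.01) = 0.2373.
Step 4 — Bandwidth: Δω = ω₀/Q = 1.9e+05 rad/s; BW = Δω/(2π) = 3.023e+04 Hz.

(a) f₀ = 7175 Hz  (b) Q = 0.2373  (c) BW = 3.023e+04 Hz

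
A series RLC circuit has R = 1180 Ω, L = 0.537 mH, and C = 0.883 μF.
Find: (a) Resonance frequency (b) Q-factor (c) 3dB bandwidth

Step 1 — Resonance: ω₀ = 1/√(LC) = 1/√(0.000537·8.83e-07) = 4.592e+04 rad/s.
Step 2 — f₀ = ω₀/(2π) = 7309 Hz.
Step 3 — Series Q: Q = ω₀L/R = 4.592e+04·0.000537/1180 = 0.0209.
Step 4 — Bandwidth: Δω = ω₀/Q = 2.197e+06 rad/s; BW = Δω/(2π) = 3.497e+05 Hz.

(a) f₀ = 7309 Hz  (b) Q = 0.0209  (c) BW = 3.497e+05 Hz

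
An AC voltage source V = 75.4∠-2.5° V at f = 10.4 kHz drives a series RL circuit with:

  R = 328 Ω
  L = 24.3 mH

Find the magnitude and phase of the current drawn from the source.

Step 1 — Angular frequency: ω = 2π·f = 2π·1.04e+04 = 6.535e+04 rad/s.
Step 2 — Component impedances:
  R: Z = R = 328 Ω
  L: Z = jωL = j·6.535e+04·0.0243 = 0 + j1588 Ω
Step 3 — Series combination: Z_total = R + L = 328 + j1588 Ω = 1621∠78.3° Ω.
Step 4 — Source phasor: V = 75.4∠-2.5° V = 75.33 - j3.289 V.
Step 5 — Ohm's law: I = V / Z_total = (75.33 - j3.289) / (328 + j1588) = 0.007412 - j0.04591 A.
Step 6 — Convert to polar: |I| = 0.0465 A, ∠I = -80.8°.

I = 0.0465∠-80.8° A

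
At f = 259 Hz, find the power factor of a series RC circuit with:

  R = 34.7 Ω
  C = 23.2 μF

Step 1 — Angular frequency: ω = 2π·f = 2π·259 = 1627 rad/s.
Step 2 — Component impedances:
  R: Z = R = 34.7 Ω
  C: Z = 1/(jωC) = -j/(ω·C) = 0 - j26.49 Ω
Step 3 — Series combination: Z_total = R + C = 34.7 - j26.49 Ω = 43.65∠-37.4° Ω.
Step 4 — Power factor: PF = cos(φ) = Re(Z)/|Z| = 34.7/43.654 = 0.7949.
Step 5 — Type: Im(Z) = -26.49 ⇒ leading (phase φ = -37.4°).

PF = 0.7949 (leading, φ = -37.4°)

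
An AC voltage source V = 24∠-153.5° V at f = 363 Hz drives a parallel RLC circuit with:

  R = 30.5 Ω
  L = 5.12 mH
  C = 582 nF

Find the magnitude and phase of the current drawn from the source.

Step 1 — Angular frequency: ω = 2π·f = 2π·363 = 2281 rad/s.
Step 2 — Component impedances:
  R: Z = R = 30.5 Ω
  L: Z = jωL = j·2281·0.00512 = 0 + j11.68 Ω
  C: Z = 1/(jωC) = -j/(ω·C) = 0 - j753.3 Ω
Step 3 — Parallel combination: 1/Z_total = 1/R + 1/L + 1/C; Z_total = 4.007 + j10.3 Ω = 11.05∠68.7° Ω.
Step 4 — Source phasor: V = 24∠-153.5° V = -21.48 - j10.71 V.
Step 5 — Ohm's law: I = V / Z_total = (-21.48 - j10.71) / (4.007 + j10.3) = -1.607 + j1.46 A.
Step 6 — Convert to polar: |I| = 2.171 A, ∠I = 137.8°.

I = 2.171∠137.8° A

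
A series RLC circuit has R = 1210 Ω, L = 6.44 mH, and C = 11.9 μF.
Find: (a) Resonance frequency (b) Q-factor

Step 1 — Resonance condition Im(Z)=0 gives ω₀ = 1/√(LC).
Step 2 — ω₀ = 1/√(0.00644·1.19e-05) = 3612 rad/s.
Step 3 — f₀ = ω₀/(2π) = 574.9 Hz.
Step 4 — Series Q: Q = ω₀L/R = 3612·0.00644/1210 = 0.01923.

(a) f₀ = 574.9 Hz  (b) Q = 0.01923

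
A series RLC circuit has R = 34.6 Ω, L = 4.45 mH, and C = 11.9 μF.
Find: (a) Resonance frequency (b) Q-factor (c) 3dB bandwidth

Step 1 — Resonance: ω₀ = 1/√(LC) = 1/√(0.00445·1.19e-05) = 4346 rad/s.
Step 2 — f₀ = ω₀/(2π) = 691.6 Hz.
Step 3 — Series Q: Q = ω₀L/R = 4346·0.00445/34.6 = 0.5589.
Step 4 — Bandwidth: Δω = ω₀/Q = 7775 rad/s; BW = Δω/(2π) = 1237 Hz.

(a) f₀ = 691.6 Hz  (b) Q = 0.5589  (c) BW = 1237 Hz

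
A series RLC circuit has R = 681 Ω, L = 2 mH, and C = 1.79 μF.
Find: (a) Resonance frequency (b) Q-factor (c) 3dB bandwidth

Step 1 — Resonance: ω₀ = 1/√(LC) = 1/√(0.002·1.79e-06) = 1.671e+04 rad/s.
Step 2 — f₀ = ω₀/(2π) = 2660 Hz.
Step 3 — Series Q: Q = ω₀L/R = 1.671e+04·0.002/681 = 0.04908.
Step 4 — Bandwidth: Δω = ω₀/Q = 3.405e+05 rad/s; BW = Δω/(2π) = 5.419e+04 Hz.

(a) f₀ = 2660 Hz  (b) Q = 0.04908  (c) BW = 5.419e+04 Hz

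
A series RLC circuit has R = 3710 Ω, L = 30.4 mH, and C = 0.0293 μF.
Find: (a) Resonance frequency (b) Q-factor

Step 1 — Resonance condition Im(Z)=0 gives ω₀ = 1/√(LC).
Step 2 — ω₀ = 1/√(0.0304·2.93e-08) = 3.351e+04 rad/s.
Step 3 — f₀ = ω₀/(2π) = 5333 Hz.
Step 4 — Series Q: Q = ω₀L/R = 3.351e+04·0.0304/3710 = 0.2746.

(a) f₀ = 5333 Hz  (b) Q = 0.2746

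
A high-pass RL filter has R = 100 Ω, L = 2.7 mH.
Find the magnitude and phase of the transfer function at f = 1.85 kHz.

Step 1 — Angular frequency: ω = 2π·1850 = 1.162e+04 rad/s.
Step 2 — Transfer function: H(jω) = jωL/(R + jωL).
Step 3 — Numerator jωL = j·31.38; denominator R + jωL = 100 + j31.38.
Step 4 — H = 0.08967 + j0.2857.
Step 5 — Magnitude: |H| = 0.2994 (-10.5 dB); phase: φ = 72.6°.

|H| = 0.2994 (-10.5 dB), φ = 72.6°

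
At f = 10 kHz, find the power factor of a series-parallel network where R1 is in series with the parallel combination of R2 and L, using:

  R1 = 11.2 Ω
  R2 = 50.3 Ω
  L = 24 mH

Step 1 — Angular frequency: ω = 2π·f = 2π·1e+04 = 6.283e+04 rad/s.
Step 2 — Component impedances:
  R1: Z = R = 11.2 Ω
  R2: Z = R = 50.3 Ω
  L: Z = jωL = j·6.283e+04·0.024 = 0 + j1508 Ω
Step 3 — Parallel branch: R2 || L = 1/(1/R2 + 1/L) = 50.24 + j1.676 Ω.
Step 4 — Series with R1: Z_total = R1 + (R2 || L) = 61.44 + j1.676 Ω = 61.47∠1.6° Ω.
Step 5 — Power factor: PF = cos(φ) = Re(Z)/|Z| = 61.444/61.467 = 0.9996.
Step 6 — Type: Im(Z) = 1.676 ⇒ lagging (phase φ = 1.6°).

PF = 0.9996 (lagging, φ = 1.6°)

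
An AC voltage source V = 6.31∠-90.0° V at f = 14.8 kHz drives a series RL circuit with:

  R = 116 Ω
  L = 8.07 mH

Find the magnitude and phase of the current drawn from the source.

Step 1 — Angular frequency: ω = 2π·f = 2π·1.48e+04 = 9.299e+04 rad/s.
Step 2 — Component impedances:
  R: Z = R = 116 Ω
  L: Z = jωL = j·9.299e+04·0.00807 = 0 + j750.4 Ω
Step 3 — Series combination: Z_total = R + L = 116 + j750.4 Ω = 759.4∠81.2° Ω.
Step 4 — Source phasor: V = 6.31∠-90.0° V = 0 - j6.31 V.
Step 5 — Ohm's law: I = V / Z_total = (0 - j6.31) / (116 + j750.4) = -0.008212 - j0.001269 A.
Step 6 — Convert to polar: |I| = 0.00831 A, ∠I = -171.2°.

I = 0.00831∠-171.2° A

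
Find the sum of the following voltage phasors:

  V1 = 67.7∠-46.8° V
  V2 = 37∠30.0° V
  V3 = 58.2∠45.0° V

Step 1 — Convert each phasor to rectangular form:
  V1 = 67.7·(cos(-46.8°) + j·sin(-46.8°)) = 46.34 - j49.35 V
  V2 = 37·(cos(30.0°) + j·sin(30.0°)) = 32.04 + j18.5 V
  V3 = 58.2·(cos(45.0°) + j·sin(45.0°)) = 41.15 + j41.15 V
Step 2 — Sum components: V_total = 119.5 + j10.3 V.
Step 3 — Convert to polar: |V_total| = 120 V, ∠V_total = 4.9°.

V_total = 120∠4.9° V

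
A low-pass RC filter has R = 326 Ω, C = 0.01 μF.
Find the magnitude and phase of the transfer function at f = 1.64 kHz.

Step 1 — Angular frequency: ω = 2π·1640 = 1.03e+04 rad/s.
Step 2 — Transfer function: H(jω) = 1/(1 + jωRC).
Step 3 — Denominator: 1 + jωRC = 1 + j·1.03e+04·326·1e-08 = 1 + j0.03359.
Step 4 — H = 0.9989 - j0.03355.
Step 5 — Magnitude: |H| = 0.9994 (-0.0 dB); phase: φ = -1.9°.

|H| = 0.9994 (-0.0 dB), φ = -1.9°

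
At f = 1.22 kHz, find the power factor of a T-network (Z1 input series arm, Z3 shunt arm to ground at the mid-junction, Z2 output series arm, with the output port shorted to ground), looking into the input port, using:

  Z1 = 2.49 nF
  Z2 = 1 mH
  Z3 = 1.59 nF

Step 1 — Angular frequency: ω = 2π·f = 2π·1220 = 7665 rad/s.
Step 2 — Component impedances:
  Z1: Z = 1/(jωC) = -j/(ω·C) = 0 - j5.239e+04 Ω
  Z2: Z = jωL = j·7665·0.001 = 0 + j7.665 Ω
  Z3: Z = 1/(jωC) = -j/(ω·C) = 0 - j8.205e+04 Ω
Step 3 — With the output port shorted to ground, the output series arm Z2 runs from the junction to ground; the shunt arm Z3 also runs from the junction to ground. They appear in parallel: Z3 || Z2 = 0 + j7.666 Ω.
Step 4 — Series with input arm Z1: Z_in = Z1 + (Z3 || Z2) = 0 - j5.238e+04 Ω = 5.238e+04∠-90.0° Ω.
Step 5 — Power factor: PF = cos(φ) = Re(Z)/|Z| = 0/5.238e+04 = 0.
Step 6 — Type: Im(Z) = -5.238e+04 ⇒ leading (phase φ = -90.0°).

PF = 0 (leading, φ = -90.0°)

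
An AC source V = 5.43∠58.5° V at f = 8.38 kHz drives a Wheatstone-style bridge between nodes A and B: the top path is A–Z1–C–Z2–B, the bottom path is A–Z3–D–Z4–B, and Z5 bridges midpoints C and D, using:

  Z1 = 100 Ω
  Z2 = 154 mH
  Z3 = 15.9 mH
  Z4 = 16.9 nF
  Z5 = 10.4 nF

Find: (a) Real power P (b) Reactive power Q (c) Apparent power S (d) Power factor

Step 1 — Angular frequency: ω = 2π·f = 2π·8380 = 5.265e+04 rad/s.
Step 2 — Component impedances:
  Z1: Z = R = 100 Ω
  Z2: Z = jωL = j·5.265e+04·0.154 = 0 + j8109 Ω
  Z3: Z = jωL = j·5.265e+04·0.0159 = 0 + j837.2 Ω
  Z4: Z = 1/(jωC) = -j/(ω·C) = 0 - j1124 Ω
  Z5: Z = 1/(jωC) = -j/(ω·C) = 0 - j1826 Ω
Step 3 — Bridge requires nodal analysis (the Z5 bridge couples midpoints C and D, so the two paths cannot be reduced to a simple series/parallel combination). Setting node B to ground and injecting 1 A at node A, the 3-node admittance system at A, C, D solves to V_A = Z_AB = 56.81 + j397.7 Ω = 401.7∠81.9° Ω.
Step 4 — Source phasor: V = 5.43∠58.5° V = 2.837 + j4.63 V.
Step 5 — Current: I = V / Z = 0.01241 - j0.005361 A = 0.01352∠-23.4° A.
Step 6 — Complex power: S = V·I* = 0.01038 + j0.07265 VA.
Step 7 — Real power: P = Re(S) = 0.01038 W.
Step 8 — Reactive power: Q = Im(S) = 0.07265 VAR.
Step 9 — Apparent power: |S| = 0.07339 VA.
Step 10 — Power factor: PF = P/|S| = 0.1414 (lagging).

(a) P = 0.01038 W  (b) Q = 0.07265 VAR  (c) S = 0.07339 VA  (d) PF = 0.1414 (lagging)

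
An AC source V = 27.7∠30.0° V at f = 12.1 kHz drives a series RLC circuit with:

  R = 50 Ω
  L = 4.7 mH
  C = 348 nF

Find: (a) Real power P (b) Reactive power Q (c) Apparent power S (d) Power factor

Step 1 — Angular frequency: ω = 2π·f = 2π·1.21e+04 = 7.603e+04 rad/s.
Step 2 — Component impedances:
  R: Z = R = 50 Ω
  L: Z = jωL = j·7.603e+04·0.0047 = 0 + j357.3 Ω
  C: Z = 1/(jωC) = -j/(ω·C) = 0 - j37.8 Ω
Step 3 — Series combination: Z_total = R + L + C = 50 + j319.5 Ω = 323.4∠81.1° Ω.
Step 4 — Source phasor: V = 27.7∠30.0° V = 23.99 + j13.85 V.
Step 5 — Current: I = V / Z = 0.05378 - j0.06666 A = 0.08565∠-51.1° A.
Step 6 — Complex power: S = V·I* = 0.3668 + j2.344 VA.
Step 7 — Real power: P = Re(S) = 0.3668 W.
Step 8 — Reactive power: Q = Im(S) = 2.344 VAR.
Step 9 — Apparent power: |S| = 2.372 VA.
Step 10 — Power factor: PF = P/|S| = 0.1546 (lagging).

(a) P = 0.3668 W  (b) Q = 2.344 VAR  (c) S = 2.372 VA  (d) PF = 0.1546 (lagging)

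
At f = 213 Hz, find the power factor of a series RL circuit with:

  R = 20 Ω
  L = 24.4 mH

Step 1 — Angular frequency: ω = 2π·f = 2π·213 = 1338 rad/s.
Step 2 — Component impedances:
  R: Z = R = 20 Ω
  L: Z = jωL = j·1338·0.0244 = 0 + j32.65 Ω
Step 3 — Series combination: Z_total = R + L = 20 + j32.65 Ω = 38.29∠58.5° Ω.
Step 4 — Power factor: PF = cos(φ) = Re(Z)/|Z| = 20/38.29 = 0.5223.
Step 5 — Type: Im(Z) = 32.65 ⇒ lagging (phase φ = 58.5°).

PF = 0.5223 (lagging, φ = 58.5°)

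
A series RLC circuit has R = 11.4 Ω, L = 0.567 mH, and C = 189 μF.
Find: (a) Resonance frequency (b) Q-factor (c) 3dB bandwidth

Step 1 — Resonance condition Im(Z)=0 gives ω₀ = 1/√(LC).
Step 2 — ω₀ = 1/√(0.000567·0.000189) = 3055 rad/s.
Step 3 — f₀ = ω₀/(2π) = 486.2 Hz.
Step 4 — Series Q: Q = ω₀L/R = 3055·0.000567/11.4 = 0.1519.
Step 5 — 3dB bandwidth: Δω = ω₀/Q = 2.011e+04 rad/s; BW = Δω/(2π) = 3200 Hz.

(a) f₀ = 486.2 Hz  (b) Q = 0.1519  (c) BW = 3200 Hz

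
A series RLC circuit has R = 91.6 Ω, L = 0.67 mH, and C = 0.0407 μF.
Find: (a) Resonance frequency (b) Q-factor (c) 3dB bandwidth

Step 1 — Resonance: ω₀ = 1/√(LC) = 1/√(0.00067·4.07e-08) = 1.915e+05 rad/s.
Step 2 — f₀ = ω₀/(2π) = 3.048e+04 Hz.
Step 3 — Series Q: Q = ω₀L/R = 1.915e+05·0.00067/91.6 = 1.401.
Step 4 — Bandwidth: Δω = ω₀/Q = 1.367e+05 rad/s; BW = Δω/(2π) = 2.176e+04 Hz.

(a) f₀ = 3.048e+04 Hz  (b) Q = 1.401  (c) BW = 2.176e+04 Hz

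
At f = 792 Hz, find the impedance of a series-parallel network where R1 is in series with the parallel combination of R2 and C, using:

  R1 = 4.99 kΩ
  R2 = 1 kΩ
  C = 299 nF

Step 1 — Angular frequency: ω = 2π·f = 2π·792 = 4976 rad/s.
Step 2 — Component impedances:
  R1: Z = R = 4990 Ω
  R2: Z = R = 1000 Ω
  C: Z = 1/(jωC) = -j/(ω·C) = 0 - j672.1 Ω
Step 3 — Parallel branch: R2 || C = 1/(1/R2 + 1/C) = 311.2 - j463 Ω.
Step 4 — Series with R1: Z_total = R1 + (R2 || C) = 5301 - j463 Ω = 5321∠-5.0° Ω.

Z = 5301 - j463 Ω = 5321∠-5.0° Ω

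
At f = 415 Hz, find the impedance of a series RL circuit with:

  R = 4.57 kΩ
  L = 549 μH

Step 1 — Angular frequency: ω = 2π·f = 2π·415 = 2608 rad/s.
Step 2 — Component impedances:
  R: Z = R = 4570 Ω
  L: Z = jωL = j·2608·0.000549 = 0 + j1.432 Ω
Step 3 — Series combination: Z_total = R + L = 4570 + j1.432 Ω = 4570∠0.0° Ω.

Z = 4570 + j1.432 Ω = 4570∠0.0° Ω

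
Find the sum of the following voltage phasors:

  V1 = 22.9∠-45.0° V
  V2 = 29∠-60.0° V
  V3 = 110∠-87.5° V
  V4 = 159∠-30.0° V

Step 1 — Convert each phasor to rectangular form:
  V1 = 22.9·(cos(-45.0°) + j·sin(-45.0°)) = 16.19 - j16.19 V
  V2 = 29·(cos(-60.0°) + j·sin(-60.0°)) = 14.5 - j25.11 V
  V3 = 110·(cos(-87.5°) + j·sin(-87.5°)) = 4.798 - j109.9 V
  V4 = 159·(cos(-30.0°) + j·sin(-30.0°)) = 137.7 - j79.5 V
Step 2 — Sum components: V_total = 173.2 - j230.7 V.
Step 3 — Convert to polar: |V_total| = 288.5 V, ∠V_total = -53.1°.

V_total = 288.5∠-53.1° V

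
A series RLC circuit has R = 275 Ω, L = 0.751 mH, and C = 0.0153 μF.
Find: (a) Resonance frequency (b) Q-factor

Step 1 — Resonance condition Im(Z)=0 gives ω₀ = 1/√(LC).
Step 2 — ω₀ = 1/√(0.000751·1.53e-08) = 2.95e+05 rad/s.
Step 3 — f₀ = ω₀/(2π) = 4.695e+04 Hz.
Step 4 — Series Q: Q = ω₀L/R = 2.95e+05·0.000751/275 = 0.8056.

(a) f₀ = 4.695e+04 Hz  (b) Q = 0.8056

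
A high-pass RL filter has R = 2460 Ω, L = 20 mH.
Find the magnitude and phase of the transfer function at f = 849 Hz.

Step 1 — Angular frequency: ω = 2π·849 = 5334 rad/s.
Step 2 — Transfer function: H(jω) = jωL/(R + jωL).
Step 3 — Numerator jωL = j·106.7; denominator R + jωL = 2460 + j106.7.
Step 4 — H = 0.001877 + j0.04329.
Step 5 — Magnitude: |H| = 0.04333 (-27.3 dB); phase: φ = 87.5°.

|H| = 0.04333 (-27.3 dB), φ = 87.5°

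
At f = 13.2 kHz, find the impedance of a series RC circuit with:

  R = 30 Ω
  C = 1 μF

Step 1 — Angular frequency: ω = 2π·f = 2π·1.32e+04 = 8.294e+04 rad/s.
Step 2 — Component impedances:
  R: Z = R = 30 Ω
  C: Z = 1/(jωC) = -j/(ω·C) = 0 - j12.06 Ω
Step 3 — Series combination: Z_total = R + C = 30 - j12.06 Ω = 32.33∠-21.9° Ω.

Z = 30 - j12.06 Ω = 32.33∠-21.9° Ω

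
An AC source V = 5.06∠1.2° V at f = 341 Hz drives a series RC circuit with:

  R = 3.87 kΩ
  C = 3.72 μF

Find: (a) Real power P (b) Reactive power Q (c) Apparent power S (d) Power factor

Step 1 — Angular frequency: ω = 2π·f = 2π·341 = 2143 rad/s.
Step 2 — Component impedances:
  R: Z = R = 3870 Ω
  C: Z = 1/(jωC) = -j/(ω·C) = 0 - j125.5 Ω
Step 3 — Series combination: Z_total = R + C = 3870 - j125.5 Ω = 3872∠-1.9° Ω.
Step 4 — Source phasor: V = 5.06∠1.2° V = 5.059 + j0.106 V.
Step 5 — Current: I = V / Z = 0.001305 + j6.969e-05 A = 0.001307∠3.1° A.
Step 6 — Complex power: S = V·I* = 0.006609 - j0.0002143 VA.
Step 7 — Real power: P = Re(S) = 0.006609 W.
Step 8 — Reactive power: Q = Im(S) = -0.0002143 VAR.
Step 9 — Apparent power: |S| = 0.006612 VA.
Step 10 — Power factor: PF = P/|S| = 0.9995 (leading).

(a) P = 0.006609 W  (b) Q = -0.0002143 VAR  (c) S = 0.006612 VA  (d) PF = 0.9995 (leading)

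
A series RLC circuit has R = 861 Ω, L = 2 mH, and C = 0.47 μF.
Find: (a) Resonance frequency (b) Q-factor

Step 1 — Resonance condition Im(Z)=0 gives ω₀ = 1/√(LC).
Step 2 — ω₀ = 1/√(0.002·4.7e-07) = 3.262e+04 rad/s.
Step 3 — f₀ = ω₀/(2π) = 5191 Hz.
Step 4 — Series Q: Q = ω₀L/R = 3.262e+04·0.002/861 = 0.07576.

(a) f₀ = 5191 Hz  (b) Q = 0.07576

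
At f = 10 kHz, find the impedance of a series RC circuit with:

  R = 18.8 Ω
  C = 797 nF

Step 1 — Angular frequency: ω = 2π·f = 2π·1e+04 = 6.283e+04 rad/s.
Step 2 — Component impedances:
  R: Z = R = 18.8 Ω
  C: Z = 1/(jωC) = -j/(ω·C) = 0 - j19.97 Ω
Step 3 — Series combination: Z_total = R + C = 18.8 - j19.97 Ω = 27.43∠-46.7° Ω.

Z = 18.8 - j19.97 Ω = 27.43∠-46.7° Ω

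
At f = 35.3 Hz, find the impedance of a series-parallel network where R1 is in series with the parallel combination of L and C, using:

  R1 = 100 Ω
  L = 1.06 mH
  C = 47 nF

Step 1 — Angular frequency: ω = 2π·f = 2π·35.3 = 221.8 rad/s.
Step 2 — Component impedances:
  R1: Z = R = 100 Ω
  L: Z = jωL = j·221.8·0.00106 = 0 + j0.2351 Ω
  C: Z = 1/(jωC) = -j/(ω·C) = 0 - j9.593e+04 Ω
Step 3 — Parallel branch: L || C = 1/(1/L + 1/C) = 0 + j0.2351 Ω.
Step 4 — Series with R1: Z_total = R1 + (L || C) = 100 + j0.2351 Ω = 100∠0.1° Ω.

Z = 100 + j0.2351 Ω = 100∠0.1° Ω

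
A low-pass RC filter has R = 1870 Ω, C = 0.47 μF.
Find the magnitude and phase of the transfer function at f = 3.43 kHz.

Step 1 — Angular frequency: ω = 2π·3430 = 2.155e+04 rad/s.
Step 2 — Transfer function: H(jω) = 1/(1 + jωRC).
Step 3 — Denominator: 1 + jωRC = 1 + j·2.155e+04·1870·4.7e-07 = 1 + j18.94.
Step 4 — H = 0.002779 - j0.05265.
Step 5 — Magnitude: |H| = 0.05272 (-25.6 dB); phase: φ = -87.0°.

|H| = 0.05272 (-25.6 dB), φ = -87.0°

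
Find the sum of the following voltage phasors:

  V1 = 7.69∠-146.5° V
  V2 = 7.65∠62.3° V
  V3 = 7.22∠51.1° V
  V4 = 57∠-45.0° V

Step 1 — Convert each phasor to rectangular form:
  V1 = 7.69·(cos(-146.5°) + j·sin(-146.5°)) = -6.413 - j4.244 V
  V2 = 7.65·(cos(62.3°) + j·sin(62.3°)) = 3.556 + j6.773 V
  V3 = 7.22·(cos(51.1°) + j·sin(51.1°)) = 4.534 + j5.619 V
  V4 = 57·(cos(-45.0°) + j·sin(-45.0°)) = 40.31 - j40.31 V
Step 2 — Sum components: V_total = 41.98 - j32.16 V.
Step 3 — Convert to polar: |V_total| = 52.88 V, ∠V_total = -37.5°.

V_total = 52.88∠-37.5° V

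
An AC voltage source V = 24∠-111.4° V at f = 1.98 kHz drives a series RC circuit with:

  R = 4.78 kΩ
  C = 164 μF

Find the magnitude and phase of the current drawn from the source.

Step 1 — Angular frequency: ω = 2π·f = 2π·1980 = 1.244e+04 rad/s.
Step 2 — Component impedances:
  R: Z = R = 4780 Ω
  C: Z = 1/(jωC) = -j/(ω·C) = 0 - j0.4901 Ω
Step 3 — Series combination: Z_total = R + C = 4780 - j0.4901 Ω = 4780∠-0.0° Ω.
Step 4 — Source phasor: V = 24∠-111.4° V = -8.757 - j22.35 V.
Step 5 — Ohm's law: I = V / Z_total = (-8.757 - j22.35) / (4780 - j0.4901) = -0.001832 - j0.004675 A.
Step 6 — Convert to polar: |I| = 0.005021 A, ∠I = -111.4°.

I = 0.005021∠-111.4° A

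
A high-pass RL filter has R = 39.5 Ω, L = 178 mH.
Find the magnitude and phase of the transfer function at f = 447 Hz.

Step 1 — Angular frequency: ω = 2π·447 = 2809 rad/s.
Step 2 — Transfer function: H(jω) = jωL/(R + jωL).
Step 3 — Numerator jωL = j·499.9; denominator R + jωL = 39.5 + j499.9.
Step 4 — H = 0.9938 + j0.07852.
Step 5 — Magnitude: |H| = 0.9969 (-0.0 dB); phase: φ = 4.5°.

|H| = 0.9969 (-0.0 dB), φ = 4.5°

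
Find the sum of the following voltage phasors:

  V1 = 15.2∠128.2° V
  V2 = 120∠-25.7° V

Step 1 — Convert each phasor to rectangular form:
  V1 = 15.2·(cos(128.2°) + j·sin(128.2°)) = -9.4 + j11.95 V
  V2 = 120·(cos(-25.7°) + j·sin(-25.7°)) = 108.1 - j52.04 V
Step 2 — Sum components: V_total = 98.73 - j40.09 V.
Step 3 — Convert to polar: |V_total| = 106.6 V, ∠V_total = -22.1°.

V_total = 106.6∠-22.1° V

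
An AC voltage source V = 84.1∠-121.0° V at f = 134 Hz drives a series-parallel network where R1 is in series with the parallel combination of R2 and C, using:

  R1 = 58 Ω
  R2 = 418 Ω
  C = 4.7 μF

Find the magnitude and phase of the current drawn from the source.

Step 1 — Angular frequency: ω = 2π·f = 2π·134 = 841.9 rad/s.
Step 2 — Component impedances:
  R1: Z = R = 58 Ω
  R2: Z = R = 418 Ω
  C: Z = 1/(jωC) = -j/(ω·C) = 0 - j252.7 Ω
Step 3 — Parallel branch: R2 || C = 1/(1/R2 + 1/C) = 111.9 - j185.1 Ω.
Step 4 — Series with R1: Z_total = R1 + (R2 || C) = 169.9 - j185.1 Ω = 251.2∠-47.4° Ω.
Step 5 — Source phasor: V = 84.1∠-121.0° V = -43.31 - j72.09 V.
Step 6 — Ohm's law: I = V / Z_total = (-43.31 - j72.09) / (169.9 - j185.1) = 0.0948 - j0.3211 A.
Step 7 — Convert to polar: |I| = 0.3348 A, ∠I = -73.6°.

I = 0.3348∠-73.6° A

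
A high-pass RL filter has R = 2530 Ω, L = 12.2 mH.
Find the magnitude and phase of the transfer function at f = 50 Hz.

Step 1 — Angular frequency: ω = 2π·50 = 314.2 rad/s.
Step 2 — Transfer function: H(jω) = jωL/(R + jωL).
Step 3 — Numerator jωL = j·3.833; denominator R + jωL = 2530 + j3.833.
Step 4 — H = 2.295e-06 + j0.001515.
Step 5 — Magnitude: |H| = 0.001515 (-56.4 dB); phase: φ = 89.9°.

|H| = 0.001515 (-56.4 dB), φ = 89.9°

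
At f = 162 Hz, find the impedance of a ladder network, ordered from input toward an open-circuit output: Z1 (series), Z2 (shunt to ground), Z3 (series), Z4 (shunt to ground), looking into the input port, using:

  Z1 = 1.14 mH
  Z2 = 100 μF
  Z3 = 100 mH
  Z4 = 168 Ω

Step 1 — Angular frequency: ω = 2π·f = 2π·162 = 1018 rad/s.
Step 2 — Component impedances:
  Z1: Z = jωL = j·1018·0.00114 = 0 + j1.16 Ω
  Z2: Z = 1/(jωC) = -j/(ω·C) = 0 - j9.824 Ω
  Z3: Z = jωL = j·1018·0.1 = 0 + j101.8 Ω
  Z4: Z = R = 168 Ω
Step 3 — Ladder network (open output): work backward from the far end, alternating series and parallel combinations. Z_in = 0.4421 - j8.906 Ω = 8.917∠-87.2° Ω.

Z = 0.4421 - j8.906 Ω = 8.917∠-87.2° Ω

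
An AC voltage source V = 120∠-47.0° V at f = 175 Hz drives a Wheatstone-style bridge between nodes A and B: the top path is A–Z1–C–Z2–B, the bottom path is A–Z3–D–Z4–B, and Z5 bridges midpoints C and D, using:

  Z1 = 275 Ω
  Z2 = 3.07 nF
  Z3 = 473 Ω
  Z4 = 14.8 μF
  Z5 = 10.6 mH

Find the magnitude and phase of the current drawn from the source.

Step 1 — Angular frequency: ω = 2π·f = 2π·175 = 1100 rad/s.
Step 2 — Component impedances:
  Z1: Z = R = 275 Ω
  Z2: Z = 1/(jωC) = -j/(ω·C) = 0 - j2.962e+05 Ω
  Z3: Z = R = 473 Ω
  Z4: Z = 1/(jωC) = -j/(ω·C) = 0 - j61.45 Ω
  Z5: Z = jωL = j·1100·0.0106 = 0 + j11.66 Ω
Step 3 — Bridge requires nodal analysis (the Z5 bridge couples midpoints C and D, so the two paths cannot be reduced to a simple series/parallel combination). Setting node B to ground and injecting 1 A at node A, the 3-node admittance system at A, C, D solves to V_A = Z_AB = 174 - j56.78 Ω = 183∠-18.1° Ω.
Step 4 — Source phasor: V = 120∠-47.0° V = 81.84 - j87.76 V.
Step 5 — Ohm's law: I = V / Z_total = (81.84 - j87.76) / (174 - j56.78) = 0.5739 - j0.3171 A.
Step 6 — Convert to polar: |I| = 0.6557 A, ∠I = -28.9°.

I = 0.6557∠-28.9° A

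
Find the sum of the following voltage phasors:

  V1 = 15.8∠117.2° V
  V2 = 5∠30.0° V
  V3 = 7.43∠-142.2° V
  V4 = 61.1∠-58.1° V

Step 1 — Convert each phasor to rectangular form:
  V1 = 15.8·(cos(117.2°) + j·sin(117.2°)) = -7.222 + j14.05 V
  V2 = 5·(cos(30.0°) + j·sin(30.0°)) = 4.33 + j2.5 V
  V3 = 7.43·(cos(-142.2°) + j·sin(-142.2°)) = -5.871 - j4.554 V
  V4 = 61.1·(cos(-58.1°) + j·sin(-58.1°)) = 32.29 - j51.87 V
Step 2 — Sum components: V_total = 23.52 - j39.87 V.
Step 3 — Convert to polar: |V_total| = 46.3 V, ∠V_total = -59.5°.

V_total = 46.3∠-59.5° V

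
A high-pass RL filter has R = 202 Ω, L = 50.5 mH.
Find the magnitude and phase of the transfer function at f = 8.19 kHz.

Step 1 — Angular frequency: ω = 2π·8190 = 5.146e+04 rad/s.
Step 2 — Transfer function: H(jω) = jωL/(R + jωL).
Step 3 — Numerator jωL = j·2599; denominator R + jωL = 202 + j2599.
Step 4 — H = 0.994 + j0.07726.
Step 5 — Magnitude: |H| = 0.997 (-0.0 dB); phase: φ = 4.4°.

|H| = 0.997 (-0.0 dB), φ = 4.4°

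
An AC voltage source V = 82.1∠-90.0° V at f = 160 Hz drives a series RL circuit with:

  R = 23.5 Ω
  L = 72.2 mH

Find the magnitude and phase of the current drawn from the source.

Step 1 — Angular frequency: ω = 2π·f = 2π·160 = 1005 rad/s.
Step 2 — Component impedances:
  R: Z = R = 23.5 Ω
  L: Z = jωL = j·1005·0.0722 = 0 + j72.58 Ω
Step 3 — Series combination: Z_total = R + L = 23.5 + j72.58 Ω = 76.29∠72.1° Ω.
Step 4 — Source phasor: V = 82.1∠-90.0° V = 0 - j82.1 V.
Step 5 — Ohm's law: I = V / Z_total = (0 - j82.1) / (23.5 + j72.58) = -1.024 - j0.3315 A.
Step 6 — Convert to polar: |I| = 1.076 A, ∠I = -162.1°.

I = 1.076∠-162.1° A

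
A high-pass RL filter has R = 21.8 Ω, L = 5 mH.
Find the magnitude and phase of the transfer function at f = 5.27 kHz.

Step 1 — Angular frequency: ω = 2π·5270 = 3.311e+04 rad/s.
Step 2 — Transfer function: H(jω) = jωL/(R + jωL).
Step 3 — Numerator jωL = j·165.6; denominator R + jωL = 21.8 + j165.6.
Step 4 — H = 0.983 + j0.1294.
Step 5 — Magnitude: |H| = 0.9914 (-0.1 dB); phase: φ = 7.5°.

|H| = 0.9914 (-0.1 dB), φ = 7.5°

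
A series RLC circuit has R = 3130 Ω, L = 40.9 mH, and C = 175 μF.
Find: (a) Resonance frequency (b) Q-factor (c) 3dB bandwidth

Step 1 — Resonance: ω₀ = 1/√(LC) = 1/√(0.0409·0.000175) = 373.8 rad/s.
Step 2 — f₀ = ω₀/(2π) = 59.49 Hz.
Step 3 — Series Q: Q = ω₀L/R = 373.8·0.0409/3130 = 0.004884.
Step 4 — Bandwidth: Δω = ω₀/Q = 7.653e+04 rad/s; BW = Δω/(2π) = 1.218e+04 Hz.

(a) f₀ = 59.49 Hz  (b) Q = 0.004884  (c) BW = 1.218e+04 Hz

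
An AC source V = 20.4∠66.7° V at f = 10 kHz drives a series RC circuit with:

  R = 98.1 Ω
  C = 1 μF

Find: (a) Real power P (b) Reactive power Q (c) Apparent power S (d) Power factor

Step 1 — Angular frequency: ω = 2π·f = 2π·1e+04 = 6.283e+04 rad/s.
Step 2 — Component impedances:
  R: Z = R = 98.1 Ω
  C: Z = 1/(jωC) = -j/(ω·C) = 0 - j15.92 Ω
Step 3 — Series combination: Z_total = R + C = 98.1 - j15.92 Ω = 99.38∠-9.2° Ω.
Step 4 — Source phasor: V = 20.4∠66.7° V = 8.069 + j18.74 V.
Step 5 — Current: I = V / Z = 0.04995 + j0.1991 A = 0.2053∠75.9° A.
Step 6 — Complex power: S = V·I* = 4.133 - j0.6706 VA.
Step 7 — Real power: P = Re(S) = 4.133 W.
Step 8 — Reactive power: Q = Im(S) = -0.6706 VAR.
Step 9 — Apparent power: |S| = 4.187 VA.
Step 10 — Power factor: PF = P/|S| = 0.9871 (leading).

(a) P = 4.133 W  (b) Q = -0.6706 VAR  (c) S = 4.187 VA  (d) PF = 0.9871 (leading)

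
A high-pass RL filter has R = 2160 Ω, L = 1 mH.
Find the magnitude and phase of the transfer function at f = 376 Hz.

Step 1 — Angular frequency: ω = 2π·376 = 2362 rad/s.
Step 2 — Transfer function: H(jω) = jωL/(R + jωL).
Step 3 — Numerator jωL = j·2.362; denominator R + jωL = 2160 + j2.362.
Step 4 — H = 1.196e-06 + j0.001094.
Step 5 — Magnitude: |H| = 0.001094 (-59.2 dB); phase: φ = 89.9°.

|H| = 0.001094 (-59.2 dB), φ = 89.9°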